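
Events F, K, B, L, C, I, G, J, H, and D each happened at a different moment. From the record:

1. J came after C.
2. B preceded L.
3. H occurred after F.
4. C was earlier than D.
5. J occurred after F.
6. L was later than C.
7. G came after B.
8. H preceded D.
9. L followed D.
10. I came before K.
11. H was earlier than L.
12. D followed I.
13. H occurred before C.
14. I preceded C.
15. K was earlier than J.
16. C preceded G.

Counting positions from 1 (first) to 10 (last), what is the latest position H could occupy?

5

H must come before C, D, G, J, and L — 5 events forced after it.
Everything else can be placed before H in some valid order, so H can sit as late as position 10 − 5 = 5.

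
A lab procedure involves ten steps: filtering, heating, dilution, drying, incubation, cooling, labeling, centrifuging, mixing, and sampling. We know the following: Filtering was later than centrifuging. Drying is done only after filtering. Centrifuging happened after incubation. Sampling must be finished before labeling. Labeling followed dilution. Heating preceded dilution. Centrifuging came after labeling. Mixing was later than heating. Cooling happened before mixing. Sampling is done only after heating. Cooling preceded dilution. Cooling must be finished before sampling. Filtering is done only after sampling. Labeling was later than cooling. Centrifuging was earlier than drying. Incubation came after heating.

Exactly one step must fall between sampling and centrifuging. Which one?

labeling

Tracing the constraints gives sampling → labeling → centrifuging, so labeling sits after sampling and before centrifuging.
No other step is forced both after sampling and before centrifuging.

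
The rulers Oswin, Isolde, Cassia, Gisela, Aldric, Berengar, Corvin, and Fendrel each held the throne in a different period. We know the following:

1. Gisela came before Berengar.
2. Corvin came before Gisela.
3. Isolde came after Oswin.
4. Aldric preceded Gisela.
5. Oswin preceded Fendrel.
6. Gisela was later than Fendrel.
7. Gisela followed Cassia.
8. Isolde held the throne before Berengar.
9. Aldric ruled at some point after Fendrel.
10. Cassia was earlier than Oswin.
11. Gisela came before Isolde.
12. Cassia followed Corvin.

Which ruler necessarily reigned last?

Berengar

Every other ruler has a chain of constraints placing them before Berengar, so Berengar is last.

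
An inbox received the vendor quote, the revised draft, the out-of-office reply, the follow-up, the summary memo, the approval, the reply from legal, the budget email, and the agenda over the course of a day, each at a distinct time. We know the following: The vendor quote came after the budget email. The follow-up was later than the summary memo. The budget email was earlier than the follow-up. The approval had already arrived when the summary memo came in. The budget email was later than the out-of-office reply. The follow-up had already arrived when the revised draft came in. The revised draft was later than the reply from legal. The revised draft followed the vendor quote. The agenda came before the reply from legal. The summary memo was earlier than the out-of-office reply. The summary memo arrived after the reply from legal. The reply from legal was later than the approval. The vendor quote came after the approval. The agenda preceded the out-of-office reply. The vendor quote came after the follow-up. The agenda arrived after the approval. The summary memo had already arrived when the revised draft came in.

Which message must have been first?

the approval

The approval has a chain of constraints placing it before every other message, so the approval must be first.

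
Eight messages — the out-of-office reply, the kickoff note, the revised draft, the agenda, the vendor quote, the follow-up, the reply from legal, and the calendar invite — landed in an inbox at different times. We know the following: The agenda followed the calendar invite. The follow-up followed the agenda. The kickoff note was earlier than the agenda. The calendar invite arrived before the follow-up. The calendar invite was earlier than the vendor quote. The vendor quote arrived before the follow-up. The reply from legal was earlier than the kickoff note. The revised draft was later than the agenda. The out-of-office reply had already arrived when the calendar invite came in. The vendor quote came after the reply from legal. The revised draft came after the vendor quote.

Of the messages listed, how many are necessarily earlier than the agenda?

4

Directly stated before the agenda: the calendar invite and the kickoff note.
The out-of-office reply reaches the agenda via the out-of-office reply → the calendar invite → the agenda.
The reply from legal reaches the agenda via the reply from legal → the kickoff note → the agenda.
No chain forces the vendor quote (or any of the others) ahead of the agenda.
That's the calendar invite, the kickoff note, the out-of-office reply, and the reply from legal — 4 in all.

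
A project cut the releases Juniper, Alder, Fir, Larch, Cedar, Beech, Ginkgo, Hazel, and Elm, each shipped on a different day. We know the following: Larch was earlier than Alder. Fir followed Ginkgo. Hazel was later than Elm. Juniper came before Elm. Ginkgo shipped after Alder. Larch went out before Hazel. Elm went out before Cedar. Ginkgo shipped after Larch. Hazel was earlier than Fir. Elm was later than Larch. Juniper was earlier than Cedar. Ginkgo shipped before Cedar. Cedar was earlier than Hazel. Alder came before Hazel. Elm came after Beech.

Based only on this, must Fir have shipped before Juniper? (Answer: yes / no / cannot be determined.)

Tracing the constraints gives Juniper → Elm → Hazel → Fir, so Juniper must come before Fir.
That means Fir cannot be before Juniper.

no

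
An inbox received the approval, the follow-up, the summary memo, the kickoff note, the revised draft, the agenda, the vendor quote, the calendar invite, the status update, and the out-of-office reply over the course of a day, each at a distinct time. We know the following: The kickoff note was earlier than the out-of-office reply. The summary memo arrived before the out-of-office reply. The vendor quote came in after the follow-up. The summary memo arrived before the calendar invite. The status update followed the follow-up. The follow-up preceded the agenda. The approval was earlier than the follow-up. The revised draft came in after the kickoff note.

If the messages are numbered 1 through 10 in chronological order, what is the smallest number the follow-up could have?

2

The approval must come before the follow-up — 1 forced predecessor.
Nothing else is forced ahead of the follow-up, so its earliest slot is position 1 + 1 = 2.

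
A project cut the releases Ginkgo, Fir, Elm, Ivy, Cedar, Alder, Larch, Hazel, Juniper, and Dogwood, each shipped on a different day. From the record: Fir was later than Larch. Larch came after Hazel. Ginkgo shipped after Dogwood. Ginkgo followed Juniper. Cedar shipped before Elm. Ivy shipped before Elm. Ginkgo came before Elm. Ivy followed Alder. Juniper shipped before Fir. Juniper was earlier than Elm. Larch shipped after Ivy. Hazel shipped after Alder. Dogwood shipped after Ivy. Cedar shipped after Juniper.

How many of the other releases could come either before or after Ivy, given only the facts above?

Forced before Ivy: Alder; forced after Ivy: Dogwood, Elm, Fir, Ginkgo, and Larch.
That leaves Cedar, Hazel, and Juniper with no forced order relative to Ivy — 3.

3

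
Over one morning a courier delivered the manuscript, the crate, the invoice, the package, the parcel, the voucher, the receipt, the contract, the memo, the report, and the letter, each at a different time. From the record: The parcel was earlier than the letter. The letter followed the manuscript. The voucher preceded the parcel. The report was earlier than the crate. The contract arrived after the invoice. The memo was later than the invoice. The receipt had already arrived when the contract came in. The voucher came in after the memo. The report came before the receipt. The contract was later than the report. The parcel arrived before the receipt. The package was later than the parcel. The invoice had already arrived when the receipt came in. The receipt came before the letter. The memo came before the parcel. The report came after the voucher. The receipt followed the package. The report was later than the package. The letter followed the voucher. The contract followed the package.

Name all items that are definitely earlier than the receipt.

Directly stated before the receipt: the invoice, the package, the parcel, and the report.
The memo reaches the receipt via the memo → the parcel → the receipt.
The voucher reaches the receipt via the voucher → the parcel → the receipt.
No chain forces the manuscript (or any of the others) ahead of the receipt.

the invoice, the memo, the package, the parcel, the report, the voucher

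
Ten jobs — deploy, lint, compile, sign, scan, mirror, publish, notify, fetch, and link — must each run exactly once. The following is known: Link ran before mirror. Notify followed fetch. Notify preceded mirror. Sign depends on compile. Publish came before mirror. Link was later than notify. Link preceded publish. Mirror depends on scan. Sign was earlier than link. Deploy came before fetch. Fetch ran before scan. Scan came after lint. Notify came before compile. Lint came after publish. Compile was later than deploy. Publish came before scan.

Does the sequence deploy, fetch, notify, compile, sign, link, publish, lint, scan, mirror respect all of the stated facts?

Check each stated constraint against the proposed order — e.g. fetch is ahead of scan; notify is ahead of mirror. Every pair is in the required order; nothing is violated.

yes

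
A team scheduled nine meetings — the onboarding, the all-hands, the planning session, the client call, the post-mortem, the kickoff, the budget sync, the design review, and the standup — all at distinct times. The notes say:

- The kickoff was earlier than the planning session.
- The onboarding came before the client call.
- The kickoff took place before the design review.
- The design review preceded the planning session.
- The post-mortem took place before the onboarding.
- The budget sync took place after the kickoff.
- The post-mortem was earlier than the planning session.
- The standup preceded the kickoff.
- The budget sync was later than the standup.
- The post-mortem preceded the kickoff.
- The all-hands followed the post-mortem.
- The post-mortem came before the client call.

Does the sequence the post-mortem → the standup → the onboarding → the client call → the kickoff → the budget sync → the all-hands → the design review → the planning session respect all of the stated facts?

Check each stated constraint against the proposed order — e.g. the post-mortem is ahead of the all-hands; the post-mortem is ahead of the planning session. Every pair is in the required order; nothing is violated.

yes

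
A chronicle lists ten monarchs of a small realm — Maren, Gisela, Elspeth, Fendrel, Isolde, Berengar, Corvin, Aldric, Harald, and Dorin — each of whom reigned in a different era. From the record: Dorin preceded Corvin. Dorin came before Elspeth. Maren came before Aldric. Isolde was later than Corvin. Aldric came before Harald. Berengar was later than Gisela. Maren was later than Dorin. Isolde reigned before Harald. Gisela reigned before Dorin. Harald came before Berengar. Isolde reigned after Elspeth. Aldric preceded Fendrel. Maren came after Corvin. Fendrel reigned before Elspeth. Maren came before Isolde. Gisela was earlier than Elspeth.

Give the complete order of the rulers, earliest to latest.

The constraints fix every adjacent pair, so only one ordering works:
Gisela → Dorin → Corvin → Maren → Aldric → Fendrel → Elspeth → Isolde → Harald → Berengar.

Gisela, Dorin, Corvin, Maren, Aldric, Fendrel, Elspeth, Isolde, Harald, Berengar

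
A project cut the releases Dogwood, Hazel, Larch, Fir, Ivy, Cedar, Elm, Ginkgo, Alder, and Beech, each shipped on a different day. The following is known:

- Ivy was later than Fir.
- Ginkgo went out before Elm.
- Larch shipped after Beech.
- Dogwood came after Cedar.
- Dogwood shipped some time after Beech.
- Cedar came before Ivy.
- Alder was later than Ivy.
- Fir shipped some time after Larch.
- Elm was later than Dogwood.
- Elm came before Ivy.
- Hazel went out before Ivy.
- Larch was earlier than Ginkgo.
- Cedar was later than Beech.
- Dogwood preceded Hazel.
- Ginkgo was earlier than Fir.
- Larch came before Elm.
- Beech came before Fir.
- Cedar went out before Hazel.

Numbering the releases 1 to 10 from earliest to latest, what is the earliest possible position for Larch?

Beech must come before Larch — 1 forced predecessor.
Nothing else is forced ahead of Larch, so its earliest slot is position 1 + 1 = 2.

2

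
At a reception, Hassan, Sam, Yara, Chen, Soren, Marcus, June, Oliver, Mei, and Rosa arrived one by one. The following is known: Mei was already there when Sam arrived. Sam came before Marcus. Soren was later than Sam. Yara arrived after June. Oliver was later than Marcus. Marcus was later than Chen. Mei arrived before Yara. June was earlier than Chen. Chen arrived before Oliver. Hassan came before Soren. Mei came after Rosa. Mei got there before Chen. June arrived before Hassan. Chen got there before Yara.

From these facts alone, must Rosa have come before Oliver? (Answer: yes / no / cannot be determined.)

Chain the constraints: Rosa → Mei → Chen → Oliver. Each link is directly stated, so Rosa comes before Oliver.

yes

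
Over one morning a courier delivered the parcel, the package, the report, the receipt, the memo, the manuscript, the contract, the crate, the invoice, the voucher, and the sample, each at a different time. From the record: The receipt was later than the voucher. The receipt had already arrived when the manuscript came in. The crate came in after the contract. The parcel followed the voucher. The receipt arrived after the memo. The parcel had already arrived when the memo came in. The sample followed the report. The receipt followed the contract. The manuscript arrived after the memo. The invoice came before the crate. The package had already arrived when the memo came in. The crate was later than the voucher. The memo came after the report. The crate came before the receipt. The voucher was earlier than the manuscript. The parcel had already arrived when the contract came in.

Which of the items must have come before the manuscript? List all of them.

Directly stated before the manuscript: the memo, the receipt, and the voucher.
The contract reaches the manuscript via the contract → the receipt → the manuscript.
The crate reaches the manuscript via the crate → the receipt → the manuscript.
The invoice reaches the manuscript via the invoice → the crate → the receipt → the manuscript.
Likewise the package, the parcel, and the report each reach the manuscript by chaining the stated constraints.

the contract, the crate, the invoice, the memo, the package, the parcel, the receipt, the report, the voucher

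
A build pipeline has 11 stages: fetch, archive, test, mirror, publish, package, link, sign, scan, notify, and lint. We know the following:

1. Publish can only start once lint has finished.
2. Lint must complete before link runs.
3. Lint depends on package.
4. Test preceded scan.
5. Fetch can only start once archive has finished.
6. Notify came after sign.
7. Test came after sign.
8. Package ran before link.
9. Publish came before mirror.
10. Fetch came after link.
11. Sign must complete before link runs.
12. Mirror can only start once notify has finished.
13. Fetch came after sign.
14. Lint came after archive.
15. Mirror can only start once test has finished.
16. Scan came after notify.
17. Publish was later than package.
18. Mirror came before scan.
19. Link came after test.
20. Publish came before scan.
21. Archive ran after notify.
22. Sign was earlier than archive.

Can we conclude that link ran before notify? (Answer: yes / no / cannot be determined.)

Tracing the constraints gives notify → archive → lint → link, so notify must come before link.
That means link cannot be before notify.

no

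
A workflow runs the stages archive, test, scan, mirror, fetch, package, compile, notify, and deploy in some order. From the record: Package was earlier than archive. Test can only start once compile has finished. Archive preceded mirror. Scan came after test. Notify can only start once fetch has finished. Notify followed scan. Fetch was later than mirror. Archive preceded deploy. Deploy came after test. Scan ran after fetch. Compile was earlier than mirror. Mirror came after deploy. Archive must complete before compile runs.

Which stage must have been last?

Every other stage has a chain of constraints placing it before notify, so notify is last.

notify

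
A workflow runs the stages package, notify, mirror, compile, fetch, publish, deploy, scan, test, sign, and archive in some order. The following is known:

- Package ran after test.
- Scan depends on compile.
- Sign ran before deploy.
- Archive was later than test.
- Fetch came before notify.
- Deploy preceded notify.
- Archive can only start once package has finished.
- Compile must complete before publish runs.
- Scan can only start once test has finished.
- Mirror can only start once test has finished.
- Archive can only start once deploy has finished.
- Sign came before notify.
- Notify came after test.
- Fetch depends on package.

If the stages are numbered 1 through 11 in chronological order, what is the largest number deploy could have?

9

Deploy must come before archive and notify — 2 stages forced after it.
Everything else can be placed before deploy in some valid order, so deploy can sit as late as position 11 − 2 = 9.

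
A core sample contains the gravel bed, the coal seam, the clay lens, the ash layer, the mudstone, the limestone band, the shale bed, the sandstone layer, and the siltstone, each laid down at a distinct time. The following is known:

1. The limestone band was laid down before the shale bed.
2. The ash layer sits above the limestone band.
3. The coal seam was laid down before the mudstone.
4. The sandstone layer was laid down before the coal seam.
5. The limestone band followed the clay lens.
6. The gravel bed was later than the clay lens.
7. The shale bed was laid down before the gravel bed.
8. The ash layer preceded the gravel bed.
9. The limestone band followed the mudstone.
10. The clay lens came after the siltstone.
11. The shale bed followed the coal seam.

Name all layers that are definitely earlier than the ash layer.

the clay lens, the coal seam, the limestone band, the mudstone, the sandstone layer, the siltstone

Directly stated before the ash layer: the limestone band.
The clay lens reaches the ash layer via the clay lens → the limestone band → the ash layer.
The coal seam reaches the ash layer via the coal seam → the mudstone → the limestone band → the ash layer.
The mudstone reaches the ash layer via the mudstone → the limestone band → the ash layer.
Likewise the sandstone layer and the siltstone each reach the ash layer by chaining the stated constraints.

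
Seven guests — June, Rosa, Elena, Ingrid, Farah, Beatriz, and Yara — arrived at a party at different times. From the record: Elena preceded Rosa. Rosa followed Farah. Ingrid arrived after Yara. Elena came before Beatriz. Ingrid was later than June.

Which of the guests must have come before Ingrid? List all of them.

June, Yara

Directly stated before Ingrid: June and Yara.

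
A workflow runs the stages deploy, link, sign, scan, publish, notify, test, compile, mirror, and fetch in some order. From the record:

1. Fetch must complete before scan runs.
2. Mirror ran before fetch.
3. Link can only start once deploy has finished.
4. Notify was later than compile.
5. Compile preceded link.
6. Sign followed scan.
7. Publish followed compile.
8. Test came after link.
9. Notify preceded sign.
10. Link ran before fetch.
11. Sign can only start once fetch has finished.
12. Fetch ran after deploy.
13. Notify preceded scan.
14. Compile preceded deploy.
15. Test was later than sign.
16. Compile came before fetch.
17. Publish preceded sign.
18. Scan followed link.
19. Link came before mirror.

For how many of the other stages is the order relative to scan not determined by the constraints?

1

Forced before scan: compile, deploy, fetch, link, mirror, and notify; forced after scan: sign and test.
That leaves publish with no forced order relative to scan — 1.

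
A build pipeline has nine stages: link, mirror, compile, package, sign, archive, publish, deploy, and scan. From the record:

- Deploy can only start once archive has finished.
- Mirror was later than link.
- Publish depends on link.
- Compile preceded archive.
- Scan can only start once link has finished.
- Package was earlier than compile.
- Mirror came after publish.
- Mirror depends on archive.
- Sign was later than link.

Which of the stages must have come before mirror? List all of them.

archive, compile, link, package, publish

Directly stated before mirror: archive, link, and publish.
Compile reaches mirror via compile → archive → mirror.
Package reaches mirror via package → compile → archive → mirror.
No chain forces scan (or any of the others) ahead of mirror.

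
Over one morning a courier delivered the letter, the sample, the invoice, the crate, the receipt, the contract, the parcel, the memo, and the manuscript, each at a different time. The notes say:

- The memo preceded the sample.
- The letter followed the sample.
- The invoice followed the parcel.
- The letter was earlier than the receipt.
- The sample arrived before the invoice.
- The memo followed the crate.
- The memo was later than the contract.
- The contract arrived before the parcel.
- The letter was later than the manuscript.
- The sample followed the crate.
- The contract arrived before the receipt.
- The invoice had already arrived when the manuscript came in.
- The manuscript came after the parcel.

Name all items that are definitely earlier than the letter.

Directly stated before the letter: the manuscript and the sample.
The contract reaches the letter via the contract → the parcel → the manuscript → the letter.
The crate reaches the letter via the crate → the sample → the letter.
The invoice reaches the letter via the invoice → the manuscript → the letter.
Likewise the memo and the parcel each reach the letter by chaining the stated constraints.

the contract, the crate, the invoice, the manuscript, the memo, the parcel, the sample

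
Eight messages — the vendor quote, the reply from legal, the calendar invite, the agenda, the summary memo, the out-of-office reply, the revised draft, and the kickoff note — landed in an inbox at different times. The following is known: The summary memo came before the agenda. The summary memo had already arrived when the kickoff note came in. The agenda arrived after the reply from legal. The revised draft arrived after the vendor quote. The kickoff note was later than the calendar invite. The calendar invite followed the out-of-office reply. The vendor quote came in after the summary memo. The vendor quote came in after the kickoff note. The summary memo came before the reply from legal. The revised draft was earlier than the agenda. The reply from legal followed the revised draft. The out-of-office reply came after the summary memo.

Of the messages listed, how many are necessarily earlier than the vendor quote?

Directly stated before the vendor quote: the kickoff note and the summary memo.
The calendar invite reaches the vendor quote via the calendar invite → the kickoff note → the vendor quote.
The out-of-office reply reaches the vendor quote via the out-of-office reply → the calendar invite → the kickoff note → the vendor quote.
No chain forces the revised draft (or any of the others) ahead of the vendor quote.
That's the calendar invite, the kickoff note, the out-of-office reply, and the summary memo — 4 in all.

4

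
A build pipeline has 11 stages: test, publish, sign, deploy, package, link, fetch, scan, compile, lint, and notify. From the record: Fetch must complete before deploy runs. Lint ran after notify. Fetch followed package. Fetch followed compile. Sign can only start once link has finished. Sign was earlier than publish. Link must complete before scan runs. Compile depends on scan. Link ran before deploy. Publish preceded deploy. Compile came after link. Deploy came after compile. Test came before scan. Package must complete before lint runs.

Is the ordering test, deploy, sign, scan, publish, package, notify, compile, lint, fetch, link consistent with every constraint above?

The constraints require link before compile, but in the proposed sequence compile appears ahead of link. That one violation is enough.

no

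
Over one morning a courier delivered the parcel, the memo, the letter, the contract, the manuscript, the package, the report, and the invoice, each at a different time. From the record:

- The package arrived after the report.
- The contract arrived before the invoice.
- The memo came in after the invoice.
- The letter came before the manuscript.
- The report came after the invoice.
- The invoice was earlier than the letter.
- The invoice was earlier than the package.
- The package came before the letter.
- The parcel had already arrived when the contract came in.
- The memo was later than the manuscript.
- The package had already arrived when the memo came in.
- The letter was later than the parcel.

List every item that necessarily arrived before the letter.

the contract, the invoice, the package, the parcel, the report

Directly stated before the letter: the invoice, the package, and the parcel.
The contract reaches the letter via the contract → the invoice → the letter.
The report reaches the letter via the report → the package → the letter.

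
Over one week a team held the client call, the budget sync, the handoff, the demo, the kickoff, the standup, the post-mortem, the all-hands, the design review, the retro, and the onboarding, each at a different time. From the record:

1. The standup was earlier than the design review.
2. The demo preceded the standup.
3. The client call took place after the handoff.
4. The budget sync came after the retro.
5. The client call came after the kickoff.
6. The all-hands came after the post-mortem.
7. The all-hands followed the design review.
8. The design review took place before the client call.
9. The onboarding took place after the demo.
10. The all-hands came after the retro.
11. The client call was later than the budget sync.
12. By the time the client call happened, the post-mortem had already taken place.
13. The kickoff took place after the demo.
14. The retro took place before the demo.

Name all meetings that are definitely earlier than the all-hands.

Directly stated before the all-hands: the design review, the post-mortem, and the retro.
The demo reaches the all-hands via the demo → the standup → the design review → the all-hands.
The standup reaches the all-hands via the standup → the design review → the all-hands.
No chain forces the kickoff (or any of the others) ahead of the all-hands.

the demo, the design review, the post-mortem, the retro, the standup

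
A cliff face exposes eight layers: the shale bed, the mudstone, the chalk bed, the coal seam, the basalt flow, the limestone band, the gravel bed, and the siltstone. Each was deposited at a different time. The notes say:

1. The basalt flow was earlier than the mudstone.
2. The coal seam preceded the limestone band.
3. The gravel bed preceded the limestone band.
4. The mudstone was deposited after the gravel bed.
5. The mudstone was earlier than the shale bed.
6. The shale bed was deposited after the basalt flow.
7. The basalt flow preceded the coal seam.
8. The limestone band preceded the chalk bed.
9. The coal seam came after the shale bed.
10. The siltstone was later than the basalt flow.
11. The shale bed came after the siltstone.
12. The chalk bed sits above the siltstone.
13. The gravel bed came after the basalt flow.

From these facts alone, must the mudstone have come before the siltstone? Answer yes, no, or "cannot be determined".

No chain of stated constraints runs from the mudstone to the siltstone, and none runs from the siltstone to the mudstone either.
So the relative order of the mudstone and the siltstone is not fixed by the given facts.

cannot be determined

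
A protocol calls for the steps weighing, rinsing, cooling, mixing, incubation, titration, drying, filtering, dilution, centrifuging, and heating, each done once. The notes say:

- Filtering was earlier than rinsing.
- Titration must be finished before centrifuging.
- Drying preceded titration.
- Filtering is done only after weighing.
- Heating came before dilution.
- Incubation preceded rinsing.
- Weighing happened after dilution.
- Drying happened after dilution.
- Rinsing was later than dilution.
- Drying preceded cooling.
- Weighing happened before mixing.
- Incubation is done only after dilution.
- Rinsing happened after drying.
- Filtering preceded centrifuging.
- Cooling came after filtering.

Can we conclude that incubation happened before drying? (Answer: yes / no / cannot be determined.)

No chain of stated constraints runs from incubation to drying, and none runs from drying to incubation either.
So the relative order of incubation and drying is not fixed by the given facts.

cannot be determined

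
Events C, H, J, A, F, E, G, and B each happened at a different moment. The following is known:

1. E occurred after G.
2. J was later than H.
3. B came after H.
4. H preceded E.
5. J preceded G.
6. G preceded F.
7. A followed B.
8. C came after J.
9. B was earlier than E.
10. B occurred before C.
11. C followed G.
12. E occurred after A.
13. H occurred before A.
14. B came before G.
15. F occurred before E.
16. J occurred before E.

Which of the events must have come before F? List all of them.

Directly stated before F: G.
B reaches F via B → G → F.
H reaches F via H → J → G → F.
J reaches F via J → G → F.

B, G, H, J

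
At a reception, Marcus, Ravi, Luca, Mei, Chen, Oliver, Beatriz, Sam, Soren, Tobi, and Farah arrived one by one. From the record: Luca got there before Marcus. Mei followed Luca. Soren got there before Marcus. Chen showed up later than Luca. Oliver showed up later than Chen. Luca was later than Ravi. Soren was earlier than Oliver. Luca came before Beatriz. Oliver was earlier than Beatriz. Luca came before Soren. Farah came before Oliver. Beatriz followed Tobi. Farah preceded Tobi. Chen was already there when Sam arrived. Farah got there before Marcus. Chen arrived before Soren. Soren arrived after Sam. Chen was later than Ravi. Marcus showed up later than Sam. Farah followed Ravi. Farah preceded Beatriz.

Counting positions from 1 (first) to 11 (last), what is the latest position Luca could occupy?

Luca must come before Beatriz, Chen, Marcus, Mei, Oliver, Sam, and Soren — 7 guests forced after them.
Everything else can be placed before Luca in some valid order, so Luca can sit as late as position 11 − 7 = 4.

4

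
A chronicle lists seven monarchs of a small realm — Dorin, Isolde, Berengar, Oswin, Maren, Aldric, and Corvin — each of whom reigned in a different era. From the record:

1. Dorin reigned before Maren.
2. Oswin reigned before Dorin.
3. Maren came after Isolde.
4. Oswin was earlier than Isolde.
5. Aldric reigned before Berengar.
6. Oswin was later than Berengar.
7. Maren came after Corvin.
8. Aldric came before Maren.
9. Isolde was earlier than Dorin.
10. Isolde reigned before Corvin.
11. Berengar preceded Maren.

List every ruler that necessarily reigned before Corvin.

Aldric, Berengar, Isolde, Oswin

Directly stated before Corvin: Isolde.
Aldric reaches Corvin via Aldric → Berengar → Oswin → Isolde → Corvin.
Berengar reaches Corvin via Berengar → Oswin → Isolde → Corvin.
Oswin reaches Corvin via Oswin → Isolde → Corvin.
No chain forces Maren (or any of the others) ahead of Corvin.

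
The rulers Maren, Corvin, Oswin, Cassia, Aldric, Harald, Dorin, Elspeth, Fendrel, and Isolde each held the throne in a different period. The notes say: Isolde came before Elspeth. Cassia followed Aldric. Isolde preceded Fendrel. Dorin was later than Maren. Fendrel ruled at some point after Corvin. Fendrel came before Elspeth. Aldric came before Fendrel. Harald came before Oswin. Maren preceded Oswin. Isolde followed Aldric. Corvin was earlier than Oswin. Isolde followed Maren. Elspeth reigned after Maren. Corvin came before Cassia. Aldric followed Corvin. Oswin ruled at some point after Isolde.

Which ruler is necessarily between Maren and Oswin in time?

Isolde

Tracing the constraints gives Maren → Isolde → Oswin, so Isolde sits after Maren and before Oswin.
No other ruler is forced both after Maren and before Oswin.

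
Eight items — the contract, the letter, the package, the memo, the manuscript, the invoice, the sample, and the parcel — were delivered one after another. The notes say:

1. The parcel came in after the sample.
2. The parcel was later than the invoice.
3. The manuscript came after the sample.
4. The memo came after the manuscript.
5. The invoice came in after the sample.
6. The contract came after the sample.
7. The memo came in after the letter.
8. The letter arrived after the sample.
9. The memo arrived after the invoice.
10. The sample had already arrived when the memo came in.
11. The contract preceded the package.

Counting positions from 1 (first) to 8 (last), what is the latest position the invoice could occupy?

6

The invoice must come before the memo and the parcel — 2 items forced after it.
Everything else can be placed before the invoice in some valid order, so the invoice can sit as late as position 8 − 2 = 6.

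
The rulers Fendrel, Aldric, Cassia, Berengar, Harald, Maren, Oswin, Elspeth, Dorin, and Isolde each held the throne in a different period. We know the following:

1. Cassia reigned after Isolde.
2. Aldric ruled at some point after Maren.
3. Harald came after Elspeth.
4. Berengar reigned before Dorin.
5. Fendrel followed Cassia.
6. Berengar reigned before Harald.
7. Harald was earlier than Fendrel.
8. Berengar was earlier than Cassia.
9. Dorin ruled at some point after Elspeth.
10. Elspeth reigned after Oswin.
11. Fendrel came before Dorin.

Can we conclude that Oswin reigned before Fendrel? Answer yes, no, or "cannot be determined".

yes

Chain the constraints: Oswin → Elspeth → Harald → Fendrel. Each link is directly stated, so Oswin comes before Fendrel.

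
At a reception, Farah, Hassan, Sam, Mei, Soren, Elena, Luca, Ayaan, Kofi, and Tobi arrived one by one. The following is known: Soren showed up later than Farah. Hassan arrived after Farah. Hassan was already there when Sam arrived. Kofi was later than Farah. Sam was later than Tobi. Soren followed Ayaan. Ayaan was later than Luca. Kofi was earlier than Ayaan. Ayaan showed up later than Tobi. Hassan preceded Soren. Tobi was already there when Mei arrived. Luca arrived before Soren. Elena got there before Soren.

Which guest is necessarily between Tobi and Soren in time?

Ayaan

Tracing the constraints gives Tobi → Ayaan → Soren, so Ayaan sits after Tobi and before Soren.
No other guest is forced both after Tobi and before Soren.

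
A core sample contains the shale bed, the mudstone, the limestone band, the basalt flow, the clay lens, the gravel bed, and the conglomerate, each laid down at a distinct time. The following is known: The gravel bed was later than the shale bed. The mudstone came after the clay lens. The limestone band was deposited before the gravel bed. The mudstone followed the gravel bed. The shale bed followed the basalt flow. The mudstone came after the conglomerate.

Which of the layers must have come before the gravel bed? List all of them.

the basalt flow, the limestone band, the shale bed

Directly stated before the gravel bed: the limestone band and the shale bed.
The basalt flow reaches the gravel bed via the basalt flow → the shale bed → the gravel bed.
No chain forces the clay lens (or any of the others) ahead of the gravel bed.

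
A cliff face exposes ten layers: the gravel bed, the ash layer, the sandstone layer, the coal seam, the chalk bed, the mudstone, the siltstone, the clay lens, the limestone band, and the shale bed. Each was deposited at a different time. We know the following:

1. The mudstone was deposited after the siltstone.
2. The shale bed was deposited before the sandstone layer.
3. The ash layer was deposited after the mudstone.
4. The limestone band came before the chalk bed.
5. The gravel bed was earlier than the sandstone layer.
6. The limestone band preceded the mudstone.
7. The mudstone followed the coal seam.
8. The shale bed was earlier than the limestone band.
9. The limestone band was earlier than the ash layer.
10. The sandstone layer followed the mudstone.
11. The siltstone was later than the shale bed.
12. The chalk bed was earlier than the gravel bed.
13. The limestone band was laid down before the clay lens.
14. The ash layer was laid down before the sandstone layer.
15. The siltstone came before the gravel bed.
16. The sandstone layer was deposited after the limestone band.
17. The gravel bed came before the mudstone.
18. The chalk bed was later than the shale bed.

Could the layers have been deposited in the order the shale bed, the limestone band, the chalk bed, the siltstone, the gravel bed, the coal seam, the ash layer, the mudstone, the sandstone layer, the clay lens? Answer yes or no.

The constraints require the mudstone before the ash layer, but in the proposed sequence the ash layer appears ahead of the mudstone. That one violation is enough.

no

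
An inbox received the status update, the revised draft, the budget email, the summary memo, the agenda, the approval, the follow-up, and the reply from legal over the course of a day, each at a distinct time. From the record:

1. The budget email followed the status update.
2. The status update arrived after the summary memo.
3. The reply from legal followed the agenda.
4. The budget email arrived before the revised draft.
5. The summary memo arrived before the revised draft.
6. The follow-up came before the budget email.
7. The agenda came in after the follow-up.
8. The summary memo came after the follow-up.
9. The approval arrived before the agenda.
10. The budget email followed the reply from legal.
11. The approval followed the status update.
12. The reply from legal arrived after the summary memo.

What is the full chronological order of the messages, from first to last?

The constraints fix every adjacent pair, so only one ordering works:
the follow-up → the summary memo → the status update → the approval → the agenda → the reply from legal → the budget email → the revised draft.

the follow-up, the summary memo, the status update, the approval, the agenda, the reply from legal, the budget email, the revised draft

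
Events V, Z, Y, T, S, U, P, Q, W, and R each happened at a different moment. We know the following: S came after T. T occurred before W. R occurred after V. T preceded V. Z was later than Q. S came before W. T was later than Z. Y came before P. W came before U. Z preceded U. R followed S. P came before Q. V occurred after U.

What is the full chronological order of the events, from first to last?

Y, P, Q, Z, T, S, W, U, V, R

The constraints fix every adjacent pair, so only one ordering works:
Y → P → Q → Z → T → S → W → U → V → R.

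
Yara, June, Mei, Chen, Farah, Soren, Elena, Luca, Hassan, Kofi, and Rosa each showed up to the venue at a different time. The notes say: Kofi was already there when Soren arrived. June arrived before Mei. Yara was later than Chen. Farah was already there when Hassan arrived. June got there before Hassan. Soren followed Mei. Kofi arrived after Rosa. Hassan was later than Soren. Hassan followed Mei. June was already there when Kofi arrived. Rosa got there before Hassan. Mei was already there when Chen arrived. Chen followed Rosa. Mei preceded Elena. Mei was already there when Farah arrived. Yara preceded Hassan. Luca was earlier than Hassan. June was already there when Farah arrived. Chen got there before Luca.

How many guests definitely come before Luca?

4

Directly stated before Luca: Chen.
June reaches Luca via June → Mei → Chen → Luca.
Mei reaches Luca via Mei → Chen → Luca.
Rosa reaches Luca via Rosa → Chen → Luca.
That's Chen, June, Mei, and Rosa — 4 in all.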